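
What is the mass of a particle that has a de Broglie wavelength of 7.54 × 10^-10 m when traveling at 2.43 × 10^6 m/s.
3.62 × 10^-31 kg

From the de Broglie relation λ = h/(mv), we solve for m:

m = h/(λv)
m = (6.626 × 10^-34 J·s) / (7.54 × 10^-10 m × 2.43 × 10^6 m/s)
m = 3.62 × 10^-31 kg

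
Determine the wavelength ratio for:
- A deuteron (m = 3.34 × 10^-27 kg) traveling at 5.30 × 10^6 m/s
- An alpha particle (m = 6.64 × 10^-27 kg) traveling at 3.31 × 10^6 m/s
λ₁/λ₂ = 1.24

Using λ = h/(mv):

λ₁ = h/(m₁v₁) = 3.74 × 10^-14 m
λ₂ = h/(m₂v₂) = 3.01 × 10^-14 m

Ratio λ₁/λ₂ = (m₂v₂)/(m₁v₁)
         = (6.64 × 10^-27 kg × 3.31 × 10^6 m/s) / (3.34 × 10^-27 kg × 5.30 × 10^6 m/s)
         = 1.24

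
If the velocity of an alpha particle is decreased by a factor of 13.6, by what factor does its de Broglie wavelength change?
The wavelength increases by a factor of 13.6.

From λ = h/(mv), the wavelength is inversely proportional to velocity:

λ ∝ 1/v

If v → v/13.6, then λ → 13.6λ

When velocity is decreased by a factor of 13.6, the wavelength increases by a factor of 13.6.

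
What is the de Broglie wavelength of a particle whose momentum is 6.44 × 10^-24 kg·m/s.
1.03 × 10^-10 m

Using the de Broglie relation λ = h/p:

λ = h/p
λ = (6.626 × 10^-34 J·s) / (6.44 × 10^-24 kg·m/s)
λ = 1.03 × 10^-10 m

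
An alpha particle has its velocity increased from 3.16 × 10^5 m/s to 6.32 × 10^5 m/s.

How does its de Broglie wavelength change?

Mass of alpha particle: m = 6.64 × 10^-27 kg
The wavelength decreases by a factor of 2.

Using λ = h/(mv):

Initial wavelength: λ₁ = h/(mv₁) = 3.16 × 10^-13 m
Final wavelength: λ₂ = h/(mv₂) = 1.58 × 10^-13 m

Since λ ∝ 1/v, when velocity increases by a factor of 2, the wavelength decreases by a factor of 2.

λ₂/λ₁ = v₁/v₂ = 1/2

The wavelength decreases by a factor of 2.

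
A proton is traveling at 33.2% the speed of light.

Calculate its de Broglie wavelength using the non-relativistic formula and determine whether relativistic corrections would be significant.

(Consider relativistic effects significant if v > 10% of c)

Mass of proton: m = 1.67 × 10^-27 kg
Yes, relativistic corrections are needed.

Using the non-relativistic de Broglie formula λ = h/(mv):

v = 33.2% × c = 9.953 × 10^7 m/s

λ = h/(mv)
λ = (6.626 × 10^-34 J·s) / (1.67 × 10^-27 kg × 9.953 × 10^7 m/s)
λ = 3.99 × 10^-15 m

Since v = 33.2% of c > 10% of c, relativistic corrections ARE significant and the actual wavelength would differ from this non-relativistic estimate.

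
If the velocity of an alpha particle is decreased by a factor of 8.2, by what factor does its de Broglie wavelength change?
The wavelength increases by a factor of 8.2.

From λ = h/(mv), the wavelength is inversely proportional to velocity:

λ ∝ 1/v

If v → v/8.2, then λ → 8.2λ

When velocity is decreased by a factor of 8.2, the wavelength increases by a factor of 8.2.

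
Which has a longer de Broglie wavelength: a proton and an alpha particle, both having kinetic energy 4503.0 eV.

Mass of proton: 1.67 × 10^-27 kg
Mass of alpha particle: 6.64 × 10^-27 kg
The proton has the longer wavelength.

Using λ = h/√(2mKE):

For proton: λ₁ = h/√(2m₁KE) = 4.27 × 10^-13 m
For alpha particle: λ₂ = h/√(2m₂KE) = 2.14 × 10^-13 m

Since λ ∝ 1/√m at constant kinetic energy, the lighter particle has the longer wavelength.

The proton has the longer de Broglie wavelength.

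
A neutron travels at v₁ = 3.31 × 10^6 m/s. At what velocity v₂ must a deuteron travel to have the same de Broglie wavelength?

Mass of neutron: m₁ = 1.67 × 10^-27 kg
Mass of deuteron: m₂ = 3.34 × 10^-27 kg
v₂ = 1.66 × 10^6 m/s

For equal de Broglie wavelengths: λ₁ = λ₂

h/(m₁v₁) = h/(m₂v₂)
m₁v₁ = m₂v₂
v₂ = v₁ · (m₁/m₂)

v₂ = 3.31 × 10^6 m/s × (1.67 × 10^-27 kg / 3.34 × 10^-27 kg)
v₂ = 1.66 × 10^6 m/s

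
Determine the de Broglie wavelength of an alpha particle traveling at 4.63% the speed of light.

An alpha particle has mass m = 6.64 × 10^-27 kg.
7.19 × 10^-15 m

Using the de Broglie relation λ = h/(mv):

v = 4.63% × c = 1.388 × 10^7 m/s

λ = h/(mv)
λ = (6.626 × 10^-34 J·s) / (6.64 × 10^-27 kg × 1.388 × 10^7 m/s)
λ = 7.19 × 10^-15 m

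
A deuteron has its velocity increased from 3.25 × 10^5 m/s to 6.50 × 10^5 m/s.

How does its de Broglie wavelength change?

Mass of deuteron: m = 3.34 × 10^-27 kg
The wavelength decreases by a factor of 2.

Using λ = h/(mv):

Initial wavelength: λ₁ = h/(mv₁) = 6.10 × 10^-13 m
Final wavelength: λ₂ = h/(mv₂) = 3.05 × 10^-13 m

Since λ ∝ 1/v, when velocity increases by a factor of 2, the wavelength decreases by a factor of 2.

λ₂/λ₁ = v₁/v₂ = 1/2

The wavelength decreases by a factor of 2.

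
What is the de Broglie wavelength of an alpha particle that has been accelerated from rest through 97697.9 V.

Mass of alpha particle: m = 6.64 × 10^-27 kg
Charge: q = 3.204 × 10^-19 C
3.25 × 10^-14 m

When a particle is accelerated through voltage V, it gains kinetic energy KE = qV.

The de Broglie wavelength is then λ = h/√(2mqV):

λ = h/√(2mqV)
λ = (6.626 × 10^-34 J·s) / √(2 × 6.64 × 10^-27 kg × 3.204 × 10^-19 C × 97697.9 V)
λ = 3.25 × 10^-14 m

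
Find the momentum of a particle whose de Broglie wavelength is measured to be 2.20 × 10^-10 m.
3.01 × 10^-24 kg·m/s

From the de Broglie relation λ = h/p, we solve for p:

p = h/λ
p = (6.626 × 10^-34 J·s) / (2.20 × 10^-10 m)
p = 3.01 × 10^-24 kg·m/s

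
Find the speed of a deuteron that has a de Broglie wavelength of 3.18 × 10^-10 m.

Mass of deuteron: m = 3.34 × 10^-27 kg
6.24 × 10^2 m/s

From the de Broglie relation λ = h/(mv), we solve for v:

v = h/(mλ)
v = (6.626 × 10^-34 J·s) / (3.34 × 10^-27 kg × 3.18 × 10^-10 m)
v = 6.24 × 10^2 m/s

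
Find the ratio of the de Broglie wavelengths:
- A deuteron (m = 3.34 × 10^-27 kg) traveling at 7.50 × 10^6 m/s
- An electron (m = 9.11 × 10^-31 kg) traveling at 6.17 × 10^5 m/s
λ₁/λ₂ = 2.24 × 10^-5

Using λ = h/(mv):

λ₁ = h/(m₁v₁) = 2.65 × 10^-14 m
λ₂ = h/(m₂v₂) = 1.18 × 10^-9 m

Ratio λ₁/λ₂ = (m₂v₂)/(m₁v₁)
         = (9.11 × 10^-31 kg × 6.17 × 10^5 m/s) / (3.34 × 10^-27 kg × 7.50 × 10^6 m/s)
         = 2.24 × 10^-5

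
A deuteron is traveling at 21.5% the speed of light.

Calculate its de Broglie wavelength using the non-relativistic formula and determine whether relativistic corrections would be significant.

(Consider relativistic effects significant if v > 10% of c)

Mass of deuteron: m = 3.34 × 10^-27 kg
Yes, relativistic corrections are needed.

Using the non-relativistic de Broglie formula λ = h/(mv):

v = 21.5% × c = 6.446 × 10^7 m/s

λ = h/(mv)
λ = (6.626 × 10^-34 J·s) / (3.34 × 10^-27 kg × 6.446 × 10^7 m/s)
λ = 3.08 × 10^-15 m

Since v = 21.5% of c > 10% of c, relativistic corrections ARE significant and the actual wavelength would differ from this non-relativistic estimate.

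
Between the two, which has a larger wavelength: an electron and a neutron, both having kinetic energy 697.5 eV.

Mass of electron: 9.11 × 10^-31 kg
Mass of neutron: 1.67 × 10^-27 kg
The electron has the longer wavelength.

Using λ = h/√(2mKE):

For electron: λ₁ = h/√(2m₁KE) = 4.64 × 10^-11 m
For neutron: λ₂ = h/√(2m₂KE) = 1.08 × 10^-12 m

Since λ ∝ 1/√m at constant kinetic energy, the lighter particle has the longer wavelength.

The electron has the longer de Broglie wavelength.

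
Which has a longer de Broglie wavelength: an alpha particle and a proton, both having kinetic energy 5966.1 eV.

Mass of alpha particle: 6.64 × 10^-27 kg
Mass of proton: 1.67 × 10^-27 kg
The proton has the longer wavelength.

Using λ = h/√(2mKE):

For alpha particle: λ₁ = h/√(2m₁KE) = 1.86 × 10^-13 m
For proton: λ₂ = h/√(2m₂KE) = 3.71 × 10^-13 m

Since λ ∝ 1/√m at constant kinetic energy, the lighter particle has the longer wavelength.

The proton has the longer de Broglie wavelength.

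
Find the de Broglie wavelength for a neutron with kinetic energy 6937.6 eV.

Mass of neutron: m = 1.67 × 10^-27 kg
3.44 × 10^-13 m

Using λ = h/√(2mKE):

First convert KE to Joules: KE = 6937.6 eV = 1.112 × 10^-15 J

λ = h/√(2mKE)
λ = (6.626 × 10^-34 J·s) / √(2 × 1.67 × 10^-27 kg × 1.112 × 10^-15 J)
λ = 3.44 × 10^-13 m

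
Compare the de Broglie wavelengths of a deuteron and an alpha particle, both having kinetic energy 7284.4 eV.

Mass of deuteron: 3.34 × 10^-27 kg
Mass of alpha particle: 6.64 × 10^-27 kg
The deuteron has the longer wavelength.

Using λ = h/√(2mKE):

For deuteron: λ₁ = h/√(2m₁KE) = 2.37 × 10^-13 m
For alpha particle: λ₂ = h/√(2m₂KE) = 1.68 × 10^-13 m

Since λ ∝ 1/√m at constant kinetic energy, the lighter particle has the longer wavelength.

The deuteron has the longer de Broglie wavelength.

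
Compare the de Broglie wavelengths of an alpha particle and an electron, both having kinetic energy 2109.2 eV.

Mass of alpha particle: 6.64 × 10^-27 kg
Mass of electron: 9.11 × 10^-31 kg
The electron has the longer wavelength.

Using λ = h/√(2mKE):

For alpha particle: λ₁ = h/√(2m₁KE) = 3.13 × 10^-13 m
For electron: λ₂ = h/√(2m₂KE) = 2.67 × 10^-11 m

Since λ ∝ 1/√m at constant kinetic energy, the lighter particle has the longer wavelength.

The electron has the longer de Broglie wavelength.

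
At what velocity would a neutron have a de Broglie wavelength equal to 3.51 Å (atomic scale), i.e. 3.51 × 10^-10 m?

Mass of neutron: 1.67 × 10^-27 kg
1.13 × 10^3 m/s

From λ = h/(mv), solve for v:

v = h/(mλ)
v = (6.626 × 10^-34 J·s) / (1.67 × 10^-27 kg × 3.51 × 10^-10 m)
v = 1.13 × 10^3 m/s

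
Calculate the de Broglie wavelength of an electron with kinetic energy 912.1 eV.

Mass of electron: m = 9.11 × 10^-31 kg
4.06 × 10^-11 m

Using λ = h/√(2mKE):

First convert KE to Joules: KE = 912.1 eV = 1.461 × 10^-16 J

λ = h/√(2mKE)
λ = (6.626 × 10^-34 J·s) / √(2 × 9.11 × 10^-31 kg × 1.461 × 10^-16 J)
λ = 4.06 × 10^-11 m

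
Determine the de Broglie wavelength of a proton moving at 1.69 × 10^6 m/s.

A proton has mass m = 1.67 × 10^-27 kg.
2.35 × 10^-13 m

Using the de Broglie relation λ = h/(mv):

λ = h/(mv)
λ = (6.626 × 10^-34 J·s) / (1.67 × 10^-27 kg × 1.69 × 10^6 m/s)
λ = 2.35 × 10^-13 m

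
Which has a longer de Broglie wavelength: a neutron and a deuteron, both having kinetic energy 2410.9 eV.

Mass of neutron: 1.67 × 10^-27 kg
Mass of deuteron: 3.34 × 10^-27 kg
The neutron has the longer wavelength.

Using λ = h/√(2mKE):

For neutron: λ₁ = h/√(2m₁KE) = 5.83 × 10^-13 m
For deuteron: λ₂ = h/√(2m₂KE) = 4.12 × 10^-13 m

Since λ ∝ 1/√m at constant kinetic energy, the lighter particle has the longer wavelength.

The neutron has the longer de Broglie wavelength.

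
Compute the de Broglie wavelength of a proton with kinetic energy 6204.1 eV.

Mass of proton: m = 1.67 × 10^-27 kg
3.64 × 10^-13 m

Using λ = h/√(2mKE):

First convert KE to Joules: KE = 6204.1 eV = 9.940 × 10^-16 J

λ = h/√(2mKE)
λ = (6.626 × 10^-34 J·s) / √(2 × 1.67 × 10^-27 kg × 9.940 × 10^-16 J)
λ = 3.64 × 10^-13 m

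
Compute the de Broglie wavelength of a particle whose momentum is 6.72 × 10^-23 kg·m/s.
9.86 × 10^-12 m

Using the de Broglie relation λ = h/p:

λ = h/p
λ = (6.626 × 10^-34 J·s) / (6.72 × 10^-23 kg·m/s)
λ = 9.86 × 10^-12 m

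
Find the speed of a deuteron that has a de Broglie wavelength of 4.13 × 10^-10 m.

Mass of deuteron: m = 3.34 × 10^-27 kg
4.80 × 10^2 m/s

From the de Broglie relation λ = h/(mv), we solve for v:

v = h/(mλ)
v = (6.626 × 10^-34 J·s) / (3.34 × 10^-27 kg × 4.13 × 10^-10 m)
v = 4.80 × 10^2 m/s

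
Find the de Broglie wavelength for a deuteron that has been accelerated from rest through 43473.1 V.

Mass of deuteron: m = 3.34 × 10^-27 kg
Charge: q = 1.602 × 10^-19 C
9.71 × 10^-14 m

When a particle is accelerated through voltage V, it gains kinetic energy KE = qV.

The de Broglie wavelength is then λ = h/√(2mqV):

λ = h/√(2mqV)
λ = (6.626 × 10^-34 J·s) / √(2 × 3.34 × 10^-27 kg × 1.602 × 10^-19 C × 43473.1 V)
λ = 9.71 × 10^-14 m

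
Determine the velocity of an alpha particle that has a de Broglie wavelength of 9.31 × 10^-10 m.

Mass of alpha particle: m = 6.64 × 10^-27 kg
1.07 × 10^2 m/s

From the de Broglie relation λ = h/(mv), we solve for v:

v = h/(mλ)
v = (6.626 × 10^-34 J·s) / (6.64 × 10^-27 kg × 9.31 × 10^-10 m)
v = 1.07 × 10^2 m/s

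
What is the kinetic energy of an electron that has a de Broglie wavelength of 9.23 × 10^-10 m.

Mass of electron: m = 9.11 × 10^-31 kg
2.83 × 10^-19 J (or 1.77 eV)

From λ = h/√(2mKE), we solve for KE:

λ² = h²/(2mKE)
KE = h²/(2mλ²)
KE = (6.626 × 10^-34 J·s)² / (2 × 9.11 × 10^-31 kg × (9.23 × 10^-10 m)²)
KE = 2.83 × 10^-19 J
KE = 1.77 eV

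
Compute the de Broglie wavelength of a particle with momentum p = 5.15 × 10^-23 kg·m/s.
1.29 × 10^-11 m

Using the de Broglie relation λ = h/p:

λ = h/p
λ = (6.626 × 10^-34 J·s) / (5.15 × 10^-23 kg·m/s)
λ = 1.29 × 10^-11 m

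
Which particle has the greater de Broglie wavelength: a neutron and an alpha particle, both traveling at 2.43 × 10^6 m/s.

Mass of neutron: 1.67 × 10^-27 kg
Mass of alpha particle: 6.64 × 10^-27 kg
The neutron has the longer wavelength.

Using λ = h/(mv), since both particles have the same velocity, the wavelength depends only on mass.

For neutron: λ₁ = h/(m₁v) = 1.63 × 10^-13 m
For alpha particle: λ₂ = h/(m₂v) = 4.11 × 10^-14 m

Since λ ∝ 1/m at constant velocity, the lighter particle has the longer wavelength.

The neutron has the longer de Broglie wavelength.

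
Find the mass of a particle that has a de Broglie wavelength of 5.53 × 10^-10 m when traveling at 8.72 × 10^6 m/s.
1.37 × 10^-31 kg

From the de Broglie relation λ = h/(mv), we solve for m:

m = h/(λv)
m = (6.626 × 10^-34 J·s) / (5.53 × 10^-10 m × 8.72 × 10^6 m/s)
m = 1.37 × 10^-31 kg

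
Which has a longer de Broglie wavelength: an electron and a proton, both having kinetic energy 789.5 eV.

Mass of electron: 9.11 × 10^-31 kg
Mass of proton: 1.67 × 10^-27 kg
The electron has the longer wavelength.

Using λ = h/√(2mKE):

For electron: λ₁ = h/√(2m₁KE) = 4.36 × 10^-11 m
For proton: λ₂ = h/√(2m₂KE) = 1.02 × 10^-12 m

Since λ ∝ 1/√m at constant kinetic energy, the lighter particle has the longer wavelength.

The electron has the longer de Broglie wavelength.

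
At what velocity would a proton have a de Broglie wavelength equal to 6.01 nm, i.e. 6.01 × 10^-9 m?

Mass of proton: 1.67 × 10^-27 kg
6.60 × 10^1 m/s

From λ = h/(mv), solve for v:

v = h/(mλ)
v = (6.626 × 10^-34 J·s) / (1.67 × 10^-27 kg × 6.01 × 10^-9 m)
v = 6.60 × 10^1 m/s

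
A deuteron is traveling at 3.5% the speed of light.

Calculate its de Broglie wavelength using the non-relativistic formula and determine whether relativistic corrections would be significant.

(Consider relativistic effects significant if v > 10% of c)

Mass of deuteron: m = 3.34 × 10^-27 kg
No, relativistic corrections are not needed.

Using the non-relativistic de Broglie formula λ = h/(mv):

v = 3.5% × c = 1.049 × 10^7 m/s

λ = h/(mv)
λ = (6.626 × 10^-34 J·s) / (3.34 × 10^-27 kg × 1.049 × 10^7 m/s)
λ = 1.89 × 10^-14 m

Since v = 3.5% of c < 10% of c, relativistic corrections are NOT significant and this non-relativistic result is a good approximation.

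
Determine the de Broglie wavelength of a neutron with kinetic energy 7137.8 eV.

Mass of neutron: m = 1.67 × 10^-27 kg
3.39 × 10^-13 m

Using λ = h/√(2mKE):

First convert KE to Joules: KE = 7137.8 eV = 1.144 × 10^-15 J

λ = h/√(2mKE)
λ = (6.626 × 10^-34 J·s) / √(2 × 1.67 × 10^-27 kg × 1.144 × 10^-15 J)
λ = 3.39 × 10^-13 m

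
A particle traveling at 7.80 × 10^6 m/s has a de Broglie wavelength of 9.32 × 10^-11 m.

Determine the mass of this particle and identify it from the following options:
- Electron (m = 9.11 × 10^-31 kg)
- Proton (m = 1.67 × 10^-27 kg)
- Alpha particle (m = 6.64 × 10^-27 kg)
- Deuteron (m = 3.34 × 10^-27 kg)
The particle is an electron.

From λ = h/(mv), solve for mass:

m = h/(λv)
m = (6.626 × 10^-34 J·s) / (9.32 × 10^-11 m × 7.80 × 10^6 m/s)
m = 9.11 × 10^-31 kg

Comparing with the listed masses, this is closest to an electron.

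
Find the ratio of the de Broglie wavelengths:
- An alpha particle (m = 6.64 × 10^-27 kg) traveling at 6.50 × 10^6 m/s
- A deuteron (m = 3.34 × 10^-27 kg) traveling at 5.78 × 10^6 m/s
λ₁/λ₂ = 0.447

Using λ = h/(mv):

λ₁ = h/(m₁v₁) = 1.54 × 10^-14 m
λ₂ = h/(m₂v₂) = 3.43 × 10^-14 m

Ratio λ₁/λ₂ = (m₂v₂)/(m₁v₁)
         = (3.34 × 10^-27 kg × 5.78 × 10^6 m/s) / (6.64 × 10^-27 kg × 6.50 × 10^6 m/s)
         = 0.447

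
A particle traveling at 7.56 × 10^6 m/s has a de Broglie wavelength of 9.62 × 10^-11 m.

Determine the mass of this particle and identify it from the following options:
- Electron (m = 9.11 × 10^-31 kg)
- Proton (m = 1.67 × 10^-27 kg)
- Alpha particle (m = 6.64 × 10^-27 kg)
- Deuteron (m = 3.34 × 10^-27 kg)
The particle is an electron.

From λ = h/(mv), solve for mass:

m = h/(λv)
m = (6.626 × 10^-34 J·s) / (9.62 × 10^-11 m × 7.56 × 10^6 m/s)
m = 9.11 × 10^-31 kg

Comparing with the listed masses, this is closest to an electron.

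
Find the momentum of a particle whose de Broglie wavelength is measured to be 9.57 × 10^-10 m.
6.92 × 10^-25 kg·m/s

From the de Broglie relation λ = h/p, we solve for p:

p = h/λ
p = (6.626 × 10^-34 J·s) / (9.57 × 10^-10 m)
p = 6.92 × 10^-25 kg·m/s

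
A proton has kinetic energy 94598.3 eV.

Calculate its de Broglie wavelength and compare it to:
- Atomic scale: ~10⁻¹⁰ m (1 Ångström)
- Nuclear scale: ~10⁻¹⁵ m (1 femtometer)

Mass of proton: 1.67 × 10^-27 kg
λ = 9.31 × 10^-14 m, which is between nuclear and atomic scales.

Using λ = h/√(2mKE):

KE = 94598.3 eV = 1.516 × 10^-14 J

λ = h/√(2mKE)
λ = (6.626 × 10^-34 J·s) / √(2 × 1.67 × 10^-27 kg × 1.516 × 10^-14 J)
λ = 9.31 × 10^-14 m

Comparison:
- Atomic scale (10⁻¹⁰ m): λ is 0.00093× this size
- Nuclear scale (10⁻¹⁵ m): λ is 93× this size

The wavelength is between nuclear and atomic scales.

This wavelength is appropriate for probing atomic structure but too large for nuclear physics experiments.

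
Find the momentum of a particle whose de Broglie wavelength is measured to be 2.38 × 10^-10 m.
2.78 × 10^-24 kg·m/s

From the de Broglie relation λ = h/p, we solve for p:

p = h/λ
p = (6.626 × 10^-34 J·s) / (2.38 × 10^-10 m)
p = 2.78 × 10^-24 kg·m/s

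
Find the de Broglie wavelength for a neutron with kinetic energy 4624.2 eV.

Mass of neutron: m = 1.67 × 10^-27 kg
4.21 × 10^-13 m

Using λ = h/√(2mKE):

First convert KE to Joules: KE = 4624.2 eV = 7.409 × 10^-16 J

λ = h/√(2mKE)
λ = (6.626 × 10^-34 J·s) / √(2 × 1.67 × 10^-27 kg × 7.409 × 10^-16 J)
λ = 4.21 × 10^-13 m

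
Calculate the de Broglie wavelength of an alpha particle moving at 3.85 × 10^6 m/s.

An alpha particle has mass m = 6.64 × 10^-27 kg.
2.59 × 10^-14 m

Using the de Broglie relation λ = h/(mv):

λ = h/(mv)
λ = (6.626 × 10^-34 J·s) / (6.64 × 10^-27 kg × 3.85 × 10^6 m/s)
λ = 2.59 × 10^-14 m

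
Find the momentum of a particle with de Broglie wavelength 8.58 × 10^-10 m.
7.72 × 10^-25 kg·m/s

From the de Broglie relation λ = h/p, we solve for p:

p = h/λ
p = (6.626 × 10^-34 J·s) / (8.58 × 10^-10 m)
p = 7.72 × 10^-25 kg·m/s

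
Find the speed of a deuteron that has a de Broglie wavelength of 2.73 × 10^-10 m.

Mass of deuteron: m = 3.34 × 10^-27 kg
7.27 × 10^2 m/s

From the de Broglie relation λ = h/(mv), we solve for v:

v = h/(mλ)
v = (6.626 × 10^-34 J·s) / (3.34 × 10^-27 kg × 2.73 × 10^-10 m)
v = 7.27 × 10^2 m/s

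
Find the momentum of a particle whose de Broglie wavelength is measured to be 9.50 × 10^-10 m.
6.97 × 10^-25 kg·m/s

From the de Broglie relation λ = h/p, we solve for p:

p = h/λ
p = (6.626 × 10^-34 J·s) / (9.50 × 10^-10 m)
p = 6.97 × 10^-25 kg·m/s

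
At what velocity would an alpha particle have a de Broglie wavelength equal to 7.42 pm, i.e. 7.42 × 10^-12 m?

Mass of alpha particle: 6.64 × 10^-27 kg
1.34 × 10^4 m/s

From λ = h/(mv), solve for v:

v = h/(mλ)
v = (6.626 × 10^-34 J·s) / (6.64 × 10^-27 kg × 7.42 × 10^-12 m)
v = 1.34 × 10^4 m/s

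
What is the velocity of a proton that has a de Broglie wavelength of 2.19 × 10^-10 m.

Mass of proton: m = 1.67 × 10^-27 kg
1.81 × 10^3 m/s

From the de Broglie relation λ = h/(mv), we solve for v:

v = h/(mλ)
v = (6.626 × 10^-34 J·s) / (1.67 × 10^-27 kg × 2.19 × 10^-10 m)
v = 1.81 × 10^3 m/s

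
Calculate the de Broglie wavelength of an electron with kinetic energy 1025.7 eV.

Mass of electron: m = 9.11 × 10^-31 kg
3.83 × 10^-11 m

Using λ = h/√(2mKE):

First convert KE to Joules: KE = 1025.7 eV = 1.643 × 10^-16 J

λ = h/√(2mKE)
λ = (6.626 × 10^-34 J·s) / √(2 × 9.11 × 10^-31 kg × 1.643 × 10^-16 J)
λ = 3.83 × 10^-11 m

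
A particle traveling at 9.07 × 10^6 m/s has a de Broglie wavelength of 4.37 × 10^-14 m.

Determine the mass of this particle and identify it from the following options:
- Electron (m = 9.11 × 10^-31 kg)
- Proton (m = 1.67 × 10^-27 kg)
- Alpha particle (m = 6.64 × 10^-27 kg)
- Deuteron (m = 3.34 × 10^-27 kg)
The particle is a proton.

From λ = h/(mv), solve for mass:

m = h/(λv)
m = (6.626 × 10^-34 J·s) / (4.37 × 10^-14 m × 9.07 × 10^6 m/s)
m = 1.67 × 10^-27 kg

Comparing with the listed masses, this is closest to a proton.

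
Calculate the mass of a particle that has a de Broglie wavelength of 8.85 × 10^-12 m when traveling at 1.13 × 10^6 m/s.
6.63 × 10^-29 kg

From the de Broglie relation λ = h/(mv), we solve for m:

m = h/(λv)
m = (6.626 × 10^-34 J·s) / (8.85 × 10^-12 m × 1.13 × 10^6 m/s)
m = 6.63 × 10^-29 kg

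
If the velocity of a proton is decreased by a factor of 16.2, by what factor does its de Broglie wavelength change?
The wavelength increases by a factor of 16.2.

From λ = h/(mv), the wavelength is inversely proportional to velocity:

λ ∝ 1/v

If v → v/16.2, then λ → 16.2λ

When velocity is decreased by a factor of 16.2, the wavelength increases by a factor of 16.2.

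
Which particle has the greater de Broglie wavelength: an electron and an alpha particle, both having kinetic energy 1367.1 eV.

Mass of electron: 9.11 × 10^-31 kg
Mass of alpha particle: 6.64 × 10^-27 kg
The electron has the longer wavelength.

Using λ = h/√(2mKE):

For electron: λ₁ = h/√(2m₁KE) = 3.32 × 10^-11 m
For alpha particle: λ₂ = h/√(2m₂KE) = 3.89 × 10^-13 m

Since λ ∝ 1/√m at constant kinetic energy, the lighter particle has the longer wavelength.

The electron has the longer de Broglie wavelength.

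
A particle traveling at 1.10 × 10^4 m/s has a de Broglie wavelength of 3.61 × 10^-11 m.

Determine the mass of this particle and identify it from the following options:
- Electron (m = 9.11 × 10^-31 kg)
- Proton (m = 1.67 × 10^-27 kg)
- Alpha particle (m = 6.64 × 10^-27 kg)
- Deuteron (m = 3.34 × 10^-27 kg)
The particle is a proton.

From λ = h/(mv), solve for mass:

m = h/(λv)
m = (6.626 × 10^-34 J·s) / (3.61 × 10^-11 m × 1.10 × 10^4 m/s)
m = 1.67 × 10^-27 kg

Comparing with the listed masses, this is closest to a proton.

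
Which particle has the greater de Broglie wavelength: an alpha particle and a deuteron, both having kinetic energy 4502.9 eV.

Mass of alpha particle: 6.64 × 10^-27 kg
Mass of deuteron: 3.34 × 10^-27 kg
The deuteron has the longer wavelength.

Using λ = h/√(2mKE):

For alpha particle: λ₁ = h/√(2m₁KE) = 2.14 × 10^-13 m
For deuteron: λ₂ = h/√(2m₂KE) = 3.02 × 10^-13 m

Since λ ∝ 1/√m at constant kinetic energy, the lighter particle has the longer wavelength.

The deuteron has the longer de Broglie wavelength.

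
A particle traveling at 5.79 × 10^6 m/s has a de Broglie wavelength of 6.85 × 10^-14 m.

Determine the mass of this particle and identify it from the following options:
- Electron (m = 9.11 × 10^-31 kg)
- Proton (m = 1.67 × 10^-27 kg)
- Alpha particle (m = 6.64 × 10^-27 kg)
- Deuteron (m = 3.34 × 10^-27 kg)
The particle is a proton.

From λ = h/(mv), solve for mass:

m = h/(λv)
m = (6.626 × 10^-34 J·s) / (6.85 × 10^-14 m × 5.79 × 10^6 m/s)
m = 1.67 × 10^-27 kg

Comparing with the listed masses, this is closest to a proton.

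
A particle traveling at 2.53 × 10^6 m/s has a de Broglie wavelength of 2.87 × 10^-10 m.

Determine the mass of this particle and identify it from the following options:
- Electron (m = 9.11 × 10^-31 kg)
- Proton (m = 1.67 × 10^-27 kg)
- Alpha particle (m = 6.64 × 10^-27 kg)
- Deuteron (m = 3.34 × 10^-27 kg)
The particle is an electron.

From λ = h/(mv), solve for mass:

m = h/(λv)
m = (6.626 × 10^-34 J·s) / (2.87 × 10^-10 m × 2.53 × 10^6 m/s)
m = 9.13 × 10^-31 kg

Comparing with the listed masses, this is closest to an electron.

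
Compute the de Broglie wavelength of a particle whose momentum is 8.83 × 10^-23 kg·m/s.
7.50 × 10^-12 m

Using the de Broglie relation λ = h/p:

λ = h/p
λ = (6.626 × 10^-34 J·s) / (8.83 × 10^-23 kg·m/s)
λ = 7.50 × 10^-12 m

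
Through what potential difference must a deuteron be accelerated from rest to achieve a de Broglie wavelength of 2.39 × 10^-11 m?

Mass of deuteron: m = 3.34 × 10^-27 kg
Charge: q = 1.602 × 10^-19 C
7.18 × 10^-1 V

From λ = h/√(2mqV), we solve for V:

λ² = h²/(2mqV)
V = h²/(2mqλ²)
V = (6.626 × 10^-34 J·s)² / (2 × 3.34 × 10^-27 kg × 1.602 × 10^-19 C × (2.39 × 10^-11 m)²)
V = 7.18 × 10^-1 V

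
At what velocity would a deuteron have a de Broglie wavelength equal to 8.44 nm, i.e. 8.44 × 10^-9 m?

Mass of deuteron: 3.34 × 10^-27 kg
2.35 × 10^1 m/s

From λ = h/(mv), solve for v:

v = h/(mλ)
v = (6.626 × 10^-34 J·s) / (3.34 × 10^-27 kg × 8.44 × 10^-9 m)
v = 2.35 × 10^1 m/s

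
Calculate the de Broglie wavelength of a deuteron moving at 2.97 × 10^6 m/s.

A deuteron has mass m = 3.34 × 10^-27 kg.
6.68 × 10^-14 m

Using the de Broglie relation λ = h/(mv):

λ = h/(mv)
λ = (6.626 × 10^-34 J·s) / (3.34 × 10^-27 kg × 2.97 × 10^6 m/s)
λ = 6.68 × 10^-14 m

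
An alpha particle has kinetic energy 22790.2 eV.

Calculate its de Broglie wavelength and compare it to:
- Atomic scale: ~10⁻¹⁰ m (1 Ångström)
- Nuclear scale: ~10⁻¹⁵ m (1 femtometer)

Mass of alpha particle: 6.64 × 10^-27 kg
λ = 9.52 × 10^-14 m, which is between nuclear and atomic scales.

Using λ = h/√(2mKE):

KE = 22790.2 eV = 3.651 × 10^-15 J

λ = h/√(2mKE)
λ = (6.626 × 10^-34 J·s) / √(2 × 6.64 × 10^-27 kg × 3.651 × 10^-15 J)
λ = 9.52 × 10^-14 m

Comparison:
- Atomic scale (10⁻¹⁰ m): λ is 0.00095× this size
- Nuclear scale (10⁻¹⁵ m): λ is 95× this size

The wavelength is between nuclear and atomic scales.

This wavelength is appropriate for probing atomic structure but too large for nuclear physics experiments.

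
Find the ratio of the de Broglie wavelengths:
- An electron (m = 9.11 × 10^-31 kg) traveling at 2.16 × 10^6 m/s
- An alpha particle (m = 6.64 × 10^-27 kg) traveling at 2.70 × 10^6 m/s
λ₁/λ₂ = 9.11 × 10^3

Using λ = h/(mv):

λ₁ = h/(m₁v₁) = 3.37 × 10^-10 m
λ₂ = h/(m₂v₂) = 3.70 × 10^-14 m

Ratio λ₁/λ₂ = (m₂v₂)/(m₁v₁)
         = (6.64 × 10^-27 kg × 2.70 × 10^6 m/s) / (9.11 × 10^-31 kg × 2.16 × 10^6 m/s)
         = 9.11 × 10^3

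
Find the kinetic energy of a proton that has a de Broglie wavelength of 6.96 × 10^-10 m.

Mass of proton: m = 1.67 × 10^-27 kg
2.71 × 10^-22 J (or 1.69 × 10^-3 eV)

From λ = h/√(2mKE), we solve for KE:

λ² = h²/(2mKE)
KE = h²/(2mλ²)
KE = (6.626 × 10^-34 J·s)² / (2 × 1.67 × 10^-27 kg × (6.96 × 10^-10 m)²)
KE = 2.71 × 10^-22 J
KE = 1.69 × 10^-3 eV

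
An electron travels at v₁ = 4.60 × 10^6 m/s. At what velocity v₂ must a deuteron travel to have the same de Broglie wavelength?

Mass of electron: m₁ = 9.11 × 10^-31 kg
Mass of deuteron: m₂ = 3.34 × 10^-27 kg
v₂ = 1.25 × 10^3 m/s

For equal de Broglie wavelengths: λ₁ = λ₂

h/(m₁v₁) = h/(m₂v₂)
m₁v₁ = m₂v₂
v₂ = v₁ · (m₁/m₂)

v₂ = 4.60 × 10^6 m/s × (9.11 × 10^-31 kg / 3.34 × 10^-27 kg)
v₂ = 1.25 × 10^3 m/s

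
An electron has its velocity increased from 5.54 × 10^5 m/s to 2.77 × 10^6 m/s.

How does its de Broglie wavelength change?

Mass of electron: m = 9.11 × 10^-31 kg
The wavelength decreases by a factor of 5.

Using λ = h/(mv):

Initial wavelength: λ₁ = h/(mv₁) = 1.31 × 10^-9 m
Final wavelength: λ₂ = h/(mv₂) = 2.63 × 10^-10 m

Since λ ∝ 1/v, when velocity increases by a factor of 5, the wavelength decreases by a factor of 5.

λ₂/λ₁ = v₁/v₂ = 1/5

The wavelength decreases by a factor of 5.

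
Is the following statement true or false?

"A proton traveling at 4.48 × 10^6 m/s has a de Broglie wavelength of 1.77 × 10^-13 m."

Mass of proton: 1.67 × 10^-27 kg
False

The claim is incorrect.

Using λ = h/(mv):
λ = (6.626 × 10^-34 J·s) / (1.67 × 10^-27 kg × 4.48 × 10^6 m/s)
λ = 8.86 × 10^-14 m

The actual wavelength differs from the claimed 1.77 × 10^-13 m.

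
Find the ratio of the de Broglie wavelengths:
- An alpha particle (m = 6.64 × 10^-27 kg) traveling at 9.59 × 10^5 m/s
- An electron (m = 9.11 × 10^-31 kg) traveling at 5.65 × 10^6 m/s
λ₁/λ₂ = 8.08 × 10^-4

Using λ = h/(mv):

λ₁ = h/(m₁v₁) = 1.04 × 10^-13 m
λ₂ = h/(m₂v₂) = 1.29 × 10^-10 m

Ratio λ₁/λ₂ = (m₂v₂)/(m₁v₁)
         = (9.11 × 10^-31 kg × 5.65 × 10^6 m/s) / (6.64 × 10^-27 kg × 9.59 × 10^5 m/s)
         = 8.08 × 10^-4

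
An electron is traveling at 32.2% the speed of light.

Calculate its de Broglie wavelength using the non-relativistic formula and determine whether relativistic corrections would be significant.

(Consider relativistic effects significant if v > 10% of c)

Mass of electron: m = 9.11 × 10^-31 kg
Yes, relativistic corrections are needed.

Using the non-relativistic de Broglie formula λ = h/(mv):

v = 32.2% × c = 9.653 × 10^7 m/s

λ = h/(mv)
λ = (6.626 × 10^-34 J·s) / (9.11 × 10^-31 kg × 9.653 × 10^7 m/s)
λ = 7.53 × 10^-12 m

Since v = 32.2% of c > 10% of c, relativistic corrections ARE significant and the actual wavelength would differ from this non-relativistic estimate.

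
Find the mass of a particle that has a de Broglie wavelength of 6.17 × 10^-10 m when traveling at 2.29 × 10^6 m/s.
4.69 × 10^-31 kg

From the de Broglie relation λ = h/(mv), we solve for m:

m = h/(λv)
m = (6.626 × 10^-34 J·s) / (6.17 × 10^-10 m × 2.29 × 10^6 m/s)
m = 4.69 × 10^-31 kg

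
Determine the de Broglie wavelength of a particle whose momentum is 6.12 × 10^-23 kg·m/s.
1.08 × 10^-11 m

Using the de Broglie relation λ = h/p:

λ = h/p
λ = (6.626 × 10^-34 J·s) / (6.12 × 10^-23 kg·m/s)
λ = 1.08 × 10^-11 m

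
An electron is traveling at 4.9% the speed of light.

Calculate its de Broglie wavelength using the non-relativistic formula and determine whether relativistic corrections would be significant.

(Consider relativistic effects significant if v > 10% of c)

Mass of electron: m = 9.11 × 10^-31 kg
No, relativistic corrections are not needed.

Using the non-relativistic de Broglie formula λ = h/(mv):

v = 4.9% × c = 1.469 × 10^7 m/s

λ = h/(mv)
λ = (6.626 × 10^-34 J·s) / (9.11 × 10^-31 kg × 1.469 × 10^7 m/s)
λ = 4.95 × 10^-11 m

Since v = 4.9% of c < 10% of c, relativistic corrections are NOT significant and this non-relativistic result is a good approximation.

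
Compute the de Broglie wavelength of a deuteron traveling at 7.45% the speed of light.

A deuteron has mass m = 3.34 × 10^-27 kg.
8.88 × 10^-15 m

Using the de Broglie relation λ = h/(mv):

v = 7.45% × c = 2.233 × 10^7 m/s

λ = h/(mv)
λ = (6.626 × 10^-34 J·s) / (3.34 × 10^-27 kg × 2.233 × 10^7 m/s)
λ = 8.88 × 10^-15 m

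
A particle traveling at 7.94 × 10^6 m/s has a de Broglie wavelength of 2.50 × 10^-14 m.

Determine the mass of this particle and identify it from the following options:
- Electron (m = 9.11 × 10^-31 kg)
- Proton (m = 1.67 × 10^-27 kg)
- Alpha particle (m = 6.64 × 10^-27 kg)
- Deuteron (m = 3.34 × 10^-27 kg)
The particle is a deuteron.

From λ = h/(mv), solve for mass:

m = h/(λv)
m = (6.626 × 10^-34 J·s) / (2.50 × 10^-14 m × 7.94 × 10^6 m/s)
m = 3.34 × 10^-27 kg

Comparing with the listed masses, this is closest to a deuteron.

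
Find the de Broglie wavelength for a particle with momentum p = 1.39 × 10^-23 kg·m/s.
4.77 × 10^-11 m

Using the de Broglie relation λ = h/p:

λ = h/p
λ = (6.626 × 10^-34 J·s) / (1.39 × 10^-23 kg·m/s)
λ = 4.77 × 10^-11 m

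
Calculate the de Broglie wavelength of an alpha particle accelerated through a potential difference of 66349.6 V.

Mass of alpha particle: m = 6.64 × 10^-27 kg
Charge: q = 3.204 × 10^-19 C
3.94 × 10^-14 m

When a particle is accelerated through voltage V, it gains kinetic energy KE = qV.

The de Broglie wavelength is then λ = h/√(2mqV):

λ = h/√(2mqV)
λ = (6.626 × 10^-34 J·s) / √(2 × 6.64 × 10^-27 kg × 3.204 × 10^-19 C × 66349.6 V)
λ = 3.94 × 10^-14 m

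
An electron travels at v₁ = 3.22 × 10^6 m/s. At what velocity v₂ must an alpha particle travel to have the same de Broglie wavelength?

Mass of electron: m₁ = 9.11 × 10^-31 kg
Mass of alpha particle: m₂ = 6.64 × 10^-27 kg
v₂ = 4.42 × 10^2 m/s

For equal de Broglie wavelengths: λ₁ = λ₂

h/(m₁v₁) = h/(m₂v₂)
m₁v₁ = m₂v₂
v₂ = v₁ · (m₁/m₂)

v₂ = 3.22 × 10^6 m/s × (9.11 × 10^-31 kg / 6.64 × 10^-27 kg)
v₂ = 4.42 × 10^2 m/s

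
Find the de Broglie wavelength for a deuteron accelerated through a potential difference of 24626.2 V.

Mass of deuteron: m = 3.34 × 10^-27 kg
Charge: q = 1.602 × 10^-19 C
1.29 × 10^-13 m

When a particle is accelerated through voltage V, it gains kinetic energy KE = qV.

The de Broglie wavelength is then λ = h/√(2mqV):

λ = h/√(2mqV)
λ = (6.626 × 10^-34 J·s) / √(2 × 3.34 × 10^-27 kg × 1.602 × 10^-19 C × 24626.2 V)
λ = 1.29 × 10^-13 m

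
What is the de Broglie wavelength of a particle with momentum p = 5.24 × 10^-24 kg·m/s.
1.26 × 10^-10 m

Using the de Broglie relation λ = h/p:

λ = h/p
λ = (6.626 × 10^-34 J·s) / (5.24 × 10^-24 kg·m/s)
λ = 1.26 × 10^-10 m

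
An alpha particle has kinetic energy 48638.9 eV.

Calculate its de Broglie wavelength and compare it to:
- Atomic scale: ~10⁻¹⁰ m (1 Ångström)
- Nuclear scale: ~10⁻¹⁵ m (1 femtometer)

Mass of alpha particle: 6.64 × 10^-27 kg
λ = 6.51 × 10^-14 m, which is between nuclear and atomic scales.

Using λ = h/√(2mKE):

KE = 48638.9 eV = 7.793 × 10^-15 J

λ = h/√(2mKE)
λ = (6.626 × 10^-34 J·s) / √(2 × 6.64 × 10^-27 kg × 7.793 × 10^-15 J)
λ = 6.51 × 10^-14 m

Comparison:
- Atomic scale (10⁻¹⁰ m): λ is 0.00065× this size
- Nuclear scale (10⁻¹⁵ m): λ is 65× this size

The wavelength is between nuclear and atomic scales.

This wavelength is appropriate for probing atomic structure but too large for nuclear physics experiments.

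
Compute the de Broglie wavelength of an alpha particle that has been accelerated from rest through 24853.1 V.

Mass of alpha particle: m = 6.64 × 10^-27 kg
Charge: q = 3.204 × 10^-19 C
6.44 × 10^-14 m

When a particle is accelerated through voltage V, it gains kinetic energy KE = qV.

The de Broglie wavelength is then λ = h/√(2mqV):

λ = h/√(2mqV)
λ = (6.626 × 10^-34 J·s) / √(2 × 6.64 × 10^-27 kg × 3.204 × 10^-19 C × 24853.1 V)
λ = 6.44 × 10^-14 m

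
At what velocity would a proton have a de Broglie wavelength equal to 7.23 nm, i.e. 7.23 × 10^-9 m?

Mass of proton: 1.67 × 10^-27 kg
5.49 × 10^1 m/s

From λ = h/(mv), solve for v:

v = h/(mλ)
v = (6.626 × 10^-34 J·s) / (1.67 × 10^-27 kg × 7.23 × 10^-9 m)
v = 5.49 × 10^1 m/s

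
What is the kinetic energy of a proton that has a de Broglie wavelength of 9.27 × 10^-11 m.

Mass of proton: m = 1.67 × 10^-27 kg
1.53 × 10^-20 J (or 0.0955 eV)

From λ = h/√(2mKE), we solve for KE:

λ² = h²/(2mKE)
KE = h²/(2mλ²)
KE = (6.626 × 10^-34 J·s)² / (2 × 1.67 × 10^-27 kg × (9.27 × 10^-11 m)²)
KE = 1.53 × 10^-20 J
KE = 0.0955 eV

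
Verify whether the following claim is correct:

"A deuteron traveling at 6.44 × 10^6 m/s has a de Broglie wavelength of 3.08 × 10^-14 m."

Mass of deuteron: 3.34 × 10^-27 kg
True

The claim is correct.

Using λ = h/(mv):
λ = (6.626 × 10^-34 J·s) / (3.34 × 10^-27 kg × 6.44 × 10^6 m/s)
λ = 3.08 × 10^-14 m

This matches the claimed value.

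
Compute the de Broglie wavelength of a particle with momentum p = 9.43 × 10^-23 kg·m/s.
7.03 × 10^-12 m

Using the de Broglie relation λ = h/p:

λ = h/p
λ = (6.626 × 10^-34 J·s) / (9.43 × 10^-23 kg·m/s)
λ = 7.03 × 10^-12 m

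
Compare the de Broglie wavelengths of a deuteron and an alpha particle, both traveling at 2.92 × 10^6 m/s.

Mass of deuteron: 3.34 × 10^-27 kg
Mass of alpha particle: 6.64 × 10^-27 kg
The deuteron has the longer wavelength.

Using λ = h/(mv), since both particles have the same velocity, the wavelength depends only on mass.

For deuteron: λ₁ = h/(m₁v) = 6.79 × 10^-14 m
For alpha particle: λ₂ = h/(m₂v) = 3.42 × 10^-14 m

Since λ ∝ 1/m at constant velocity, the lighter particle has the longer wavelength.

The deuteron has the longer de Broglie wavelength.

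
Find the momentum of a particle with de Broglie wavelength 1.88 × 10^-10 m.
3.52 × 10^-24 kg·m/s

From the de Broglie relation λ = h/p, we solve for p:

p = h/λ
p = (6.626 × 10^-34 J·s) / (1.88 × 10^-10 m)
p = 3.52 × 10^-24 kg·m/s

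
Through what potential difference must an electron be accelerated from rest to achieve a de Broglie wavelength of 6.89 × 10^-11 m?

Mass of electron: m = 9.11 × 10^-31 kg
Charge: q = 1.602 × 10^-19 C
317 V

From λ = h/√(2mqV), we solve for V:

λ² = h²/(2mqV)
V = h²/(2mqλ²)
V = (6.626 × 10^-34 J·s)² / (2 × 9.11 × 10^-31 kg × 1.602 × 10^-19 C × (6.89 × 10^-11 m)²)
V = 317 V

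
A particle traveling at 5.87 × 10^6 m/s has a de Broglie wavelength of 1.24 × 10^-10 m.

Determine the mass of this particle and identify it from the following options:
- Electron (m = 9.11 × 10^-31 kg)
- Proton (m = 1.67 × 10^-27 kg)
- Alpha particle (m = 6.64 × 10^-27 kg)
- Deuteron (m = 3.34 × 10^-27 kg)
The particle is an electron.

From λ = h/(mv), solve for mass:

m = h/(λv)
m = (6.626 × 10^-34 J·s) / (1.24 × 10^-10 m × 5.87 × 10^6 m/s)
m = 9.10 × 10^-31 kg

Comparing with the listed masses, this is closest to an electron.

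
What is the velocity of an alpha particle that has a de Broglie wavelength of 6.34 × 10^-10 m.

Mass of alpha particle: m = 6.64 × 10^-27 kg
1.57 × 10^2 m/s

From the de Broglie relation λ = h/(mv), we solve for v:

v = h/(mλ)
v = (6.626 × 10^-34 J·s) / (6.64 × 10^-27 kg × 6.34 × 10^-10 m)
v = 1.57 × 10^2 m/s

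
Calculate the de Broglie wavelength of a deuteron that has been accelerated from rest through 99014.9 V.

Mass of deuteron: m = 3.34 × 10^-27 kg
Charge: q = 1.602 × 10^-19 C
6.44 × 10^-14 m

When a particle is accelerated through voltage V, it gains kinetic energy KE = qV.

The de Broglie wavelength is then λ = h/√(2mqV):

λ = h/√(2mqV)
λ = (6.626 × 10^-34 J·s) / √(2 × 3.34 × 10^-27 kg × 1.602 × 10^-19 C × 99014.9 V)
λ = 6.44 × 10^-14 m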